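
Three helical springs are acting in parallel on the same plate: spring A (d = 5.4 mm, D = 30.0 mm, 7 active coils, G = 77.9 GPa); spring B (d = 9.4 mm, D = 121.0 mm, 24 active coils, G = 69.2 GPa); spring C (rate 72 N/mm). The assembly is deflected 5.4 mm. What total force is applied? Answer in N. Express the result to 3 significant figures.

634 N

k_A = Gd⁴/(8D³N_a) = (77.9×10³)(5.4⁴)/(8·30.0³·7) = 43.809 N/mm
k_B = Gd⁴/(8D³N_a) = (69.2×10³)(9.4⁴)/(8·121.0³·24) = 1.5884 N/mm
Parallel: k_eq = 43.809 + 1.5884 + 72 = 117.4 N/mm
F = k_eq·δ = 117.4·5.4 = 633.94 N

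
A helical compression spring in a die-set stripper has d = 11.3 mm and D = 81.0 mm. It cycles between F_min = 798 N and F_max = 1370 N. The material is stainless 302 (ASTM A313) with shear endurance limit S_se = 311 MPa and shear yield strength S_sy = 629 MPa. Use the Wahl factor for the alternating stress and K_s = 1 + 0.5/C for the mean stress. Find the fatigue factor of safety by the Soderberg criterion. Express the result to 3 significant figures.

2.37

C = D/d = 81.0/11.3 = 7.1681; K_W = (4C−1)/(4C−4)+0.615/C = 1.2074; K_s = 1+0.5/C = 1.0698
F_a = (F_max−F_min)/2 = 286 N; F_m = (F_max+F_min)/2 = 1084 N
τ_a = K_W·8F_aD/(πd³) = 1.2074 × 40.884 = 49.363 MPa
τ_m = K_s·8F_mD/(πd³) = 1.0698 × 154.96 = 165.77 MPa
Soderberg: 1/n_f = τ_a/S_se + τ_m/S_sy = 49.363/311 + 165.77/629 = 0.15872 + 0.26354 = 0.42227
n_f = 1/0.42227 = 2.368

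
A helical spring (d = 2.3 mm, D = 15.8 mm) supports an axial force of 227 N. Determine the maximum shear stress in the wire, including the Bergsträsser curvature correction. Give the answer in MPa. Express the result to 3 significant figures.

Spring index C = D/d = 15.8/2.3 = 6.8696
K_B = (4C+2)/(4C−3) = 29.478/24.478 = 1.2043
τ₀ = 8FD/(πd³) = 8·227·15.8/(π·2.3³) = 28692.8/38.224 = 750.65 MPa
τ_max = K·τ₀ = 1.2043 × 750.65 = 903.98 MPa

904 MPa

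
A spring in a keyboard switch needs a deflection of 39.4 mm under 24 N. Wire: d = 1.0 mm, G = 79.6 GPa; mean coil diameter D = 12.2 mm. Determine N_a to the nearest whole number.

9

Required rate k = F/δ = 24/39.4 = 0.60914 N/mm
N_a = Gd⁴/(8D³k) = (79.6×10³ × 1.0⁴)/(8 × 12.2³ × 0.60914)
    = 79600 / 8848.8 = 8.996 → 9 coils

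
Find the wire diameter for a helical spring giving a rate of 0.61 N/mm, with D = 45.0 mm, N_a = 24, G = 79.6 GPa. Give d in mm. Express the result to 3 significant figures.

d = (8D³N_a·k / G)^(1/4) = (8·45.0³·24·0.61 / (79.6×10³))^0.25
  = (134.08)^0.25 = 3.4028 mm

3.40 mm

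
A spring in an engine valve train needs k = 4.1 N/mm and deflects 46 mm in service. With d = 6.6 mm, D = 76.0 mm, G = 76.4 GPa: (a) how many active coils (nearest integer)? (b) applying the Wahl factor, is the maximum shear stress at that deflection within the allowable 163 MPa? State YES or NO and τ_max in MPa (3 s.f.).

N_a = Gd⁴/(8D³k) = (76.4×10³)(6.6⁴)/(8·76.0³·4.1) = 10.07 → N_a = 10
Actual rate k = Gd⁴/(8D³·10) = 4.128 N/mm
Working load F = kδ = 4.128·46 = 189.89 N
C = 76.0/6.6 = 11.5152; K_W = (4C−1)/(4C−4)+0.615/C = 1.1247
τ_max = K_W·8FD/(πd³) = 1.1247·127.83 = 143.77 MPa
τ_max ≤ 163 MPa → acceptable

(a) 10 coils; (b) YES, τ_max = 144 MPa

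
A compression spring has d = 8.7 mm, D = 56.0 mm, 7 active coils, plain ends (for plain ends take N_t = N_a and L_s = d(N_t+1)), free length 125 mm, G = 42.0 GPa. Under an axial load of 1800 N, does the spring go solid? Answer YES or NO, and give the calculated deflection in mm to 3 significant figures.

YES, δ = 73.6 mm

k = Gd⁴/(8D³N_a) = (42.0×10³)(8.7⁴)/(8·56.0³·7) = 24.467 N/mm
N_t = 7; L_s = 8.7·8 = 69.6 mm; δ_solid = L₀ − L_s = 125 − 69.6 = 55.4 mm
δ = F/k = 1800/24.467 = 73.57 mm
δ ≥ δ_solid → spring goes solid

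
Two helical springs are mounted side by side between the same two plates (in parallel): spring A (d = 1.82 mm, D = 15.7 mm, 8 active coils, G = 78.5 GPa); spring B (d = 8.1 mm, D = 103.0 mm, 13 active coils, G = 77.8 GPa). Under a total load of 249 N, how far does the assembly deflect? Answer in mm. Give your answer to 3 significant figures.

38.8 mm

k_A = Gd⁴/(8D³N_a) = (78.5×10³)(1.82⁴)/(8·15.7³·8) = 3.4776 N/mm
k_B = Gd⁴/(8D³N_a) = (77.8×10³)(8.1⁴)/(8·103.0³·13) = 2.947 N/mm
Parallel: k_eq = 3.4776 + 2.947 = 6.4245 N/mm
δ = F/k_eq = 249/6.4245 = 38.758 mm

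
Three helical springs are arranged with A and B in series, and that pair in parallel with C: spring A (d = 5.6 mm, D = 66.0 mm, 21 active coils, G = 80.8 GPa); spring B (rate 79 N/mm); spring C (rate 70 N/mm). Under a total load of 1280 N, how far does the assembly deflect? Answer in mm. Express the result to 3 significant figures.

k_A = Gd⁴/(8D³N_a) = (80.8×10³)(5.6⁴)/(8·66.0³·21) = 1.6452 N/mm
Springs A,B series: k_AB = 1/(1/1.6452+1/79) = 1.6117 N/mm; parallel with C: k_eq = 1.6117+70 = 71.612 N/mm
δ = F/k_eq = 1280/71.612 = 17.874 mm

17.9 mm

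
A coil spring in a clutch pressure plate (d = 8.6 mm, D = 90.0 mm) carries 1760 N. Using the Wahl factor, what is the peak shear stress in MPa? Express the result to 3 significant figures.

722 MPa

Spring index C = D/d = 90.0/8.6 = 10.4651
K_W = (4C−1)/(4C−4) + 0.615/C = 40.860/37.860 + 0.0588 = 1.1380
τ₀ = 8FD/(πd³) = 8·1760·90.0/(π·8.6³) = 1.2672e+06/1998.2 = 634.16 MPa
τ_max = K·τ₀ = 1.1380 × 634.16 = 721.68 MPa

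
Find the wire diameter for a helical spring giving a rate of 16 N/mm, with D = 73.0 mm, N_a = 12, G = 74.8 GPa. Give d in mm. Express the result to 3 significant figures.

d = (8D³N_a·k / G)^(1/4) = (8·73.0³·12·16 / (74.8×10³))^0.25
  = (7988.4)^0.25 = 9.4540 mm

9.45 mm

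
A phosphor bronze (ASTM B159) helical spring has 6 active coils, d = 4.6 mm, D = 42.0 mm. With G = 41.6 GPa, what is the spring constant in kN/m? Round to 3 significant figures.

5.24 kN/m

k = Gd⁴/(8D³N_a) = (41.6×10³ × 4.6⁴) / (8 × 42.0³ × 6)
  = 1.86262e+07 / 3.55622e+06 = 5.2376 N/mm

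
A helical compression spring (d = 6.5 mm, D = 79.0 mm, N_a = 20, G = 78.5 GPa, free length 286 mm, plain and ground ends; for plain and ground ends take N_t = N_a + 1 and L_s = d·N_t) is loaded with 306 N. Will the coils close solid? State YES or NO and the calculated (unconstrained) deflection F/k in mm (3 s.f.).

k = Gd⁴/(8D³N_a) = (78.5×10³)(6.5⁴)/(8·79.0³·20) = 1.7763 N/mm
N_t = 21; L_s = 6.5·21 = 136.5 mm; δ_solid = L₀ − L_s = 286 − 136.5 = 149.5 mm
δ = F/k = 306/1.7763 = 172.27 mm
δ ≥ δ_solid → spring goes solid

YES, δ = 172 mm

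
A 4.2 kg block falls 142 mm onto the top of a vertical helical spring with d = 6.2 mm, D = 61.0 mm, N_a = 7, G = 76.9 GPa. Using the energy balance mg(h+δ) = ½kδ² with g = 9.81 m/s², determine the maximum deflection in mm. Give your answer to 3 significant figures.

41.1 mm

k = Gd⁴/(8D³N_a) = (76.9×10³)(6.2⁴)/(8·61.0³·7) = 8.9395 N/mm
W = mg = 4.2 × 9.81 = 41.202 N
½kδ² − Wδ − Wh = 0 → δ = (W + √(W² + 2kWh))/k
δ = (41.202 + √(1697.6 + 104605))/8.9395 = (41.202 + 326.04)/8.9395 = 41.081 mm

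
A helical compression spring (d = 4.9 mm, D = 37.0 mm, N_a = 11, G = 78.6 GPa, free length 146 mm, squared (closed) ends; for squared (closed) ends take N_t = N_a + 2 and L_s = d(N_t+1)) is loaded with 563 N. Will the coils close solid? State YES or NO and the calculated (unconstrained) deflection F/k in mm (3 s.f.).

NO, δ = 55.4 mm

k = Gd⁴/(8D³N_a) = (78.6×10³)(4.9⁴)/(8·37.0³·11) = 10.165 N/mm
N_t = 13; L_s = 4.9·14 = 68.6 mm; δ_solid = L₀ − L_s = 146 − 68.6 = 77.4 mm
δ = F/k = 563/10.165 = 55.385 mm
δ < δ_solid → spring does not go solid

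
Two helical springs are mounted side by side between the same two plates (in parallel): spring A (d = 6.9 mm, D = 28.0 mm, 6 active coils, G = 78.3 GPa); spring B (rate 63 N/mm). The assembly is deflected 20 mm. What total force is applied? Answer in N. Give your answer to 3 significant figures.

k_A = Gd⁴/(8D³N_a) = (78.3×10³)(6.9⁴)/(8·28.0³·6) = 168.44 N/mm
Parallel: k_eq = 168.44 + 63 = 231.44 N/mm
F = k_eq·δ = 231.44·20 = 4628.8 N

4630 N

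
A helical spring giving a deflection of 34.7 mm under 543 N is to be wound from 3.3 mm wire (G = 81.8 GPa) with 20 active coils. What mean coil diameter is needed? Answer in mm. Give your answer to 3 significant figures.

15.7 mm

Required rate k = F/δ = 543/34.7 = 15.648 N/mm
D = (Gd⁴/(8N_a·k))^(1/3) = (81.8×10³·3.3⁴/(8·20·15.648))^(1/3)
  = (3874.53)^(1/3) = 15.7063 mm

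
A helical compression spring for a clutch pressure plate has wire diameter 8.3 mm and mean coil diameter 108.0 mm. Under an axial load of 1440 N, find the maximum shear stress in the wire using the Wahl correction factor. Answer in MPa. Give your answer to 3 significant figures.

769 MPa

Spring index C = D/d = 108.0/8.3 = 13.0120
K_W = (4C−1)/(4C−4) + 0.615/C = 51.048/48.048 + 0.0473 = 1.1097
τ₀ = 8FD/(πd³) = 8·1440·108.0/(π·8.3³) = 1.24416e+06/1796.3 = 692.62 MPa
τ_max = K·τ₀ = 1.1097 × 692.62 = 768.6 MPa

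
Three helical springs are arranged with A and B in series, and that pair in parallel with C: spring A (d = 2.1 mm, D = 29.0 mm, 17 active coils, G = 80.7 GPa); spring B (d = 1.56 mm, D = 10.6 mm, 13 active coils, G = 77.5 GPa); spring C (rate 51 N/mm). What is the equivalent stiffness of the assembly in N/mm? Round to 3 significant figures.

k_A = Gd⁴/(8D³N_a) = (80.7×10³)(2.1⁴)/(8·29.0³·17) = 0.47317 N/mm
k_B = Gd⁴/(8D³N_a) = (77.5×10³)(1.56⁴)/(8·10.6³·13) = 3.7055 N/mm
Springs A,B series: k_AB = 1/(1/0.47317+1/3.7055) = 0.41959 N/mm; parallel with C: k_eq = 0.41959+51 = 51.42 N/mm

51.4 N/mm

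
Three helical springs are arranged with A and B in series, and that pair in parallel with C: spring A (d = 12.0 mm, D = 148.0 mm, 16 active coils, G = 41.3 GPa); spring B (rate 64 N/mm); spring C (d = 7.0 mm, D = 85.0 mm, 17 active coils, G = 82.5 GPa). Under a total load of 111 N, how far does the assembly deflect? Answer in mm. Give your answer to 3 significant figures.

k_A = Gd⁴/(8D³N_a) = (41.3×10³)(12.0⁴)/(8·148.0³·16) = 2.0639 N/mm
k_C = Gd⁴/(8D³N_a) = (82.5×10³)(7.0⁴)/(8·85.0³·17) = 2.3716 N/mm
Springs A,B series: k_AB = 1/(1/2.0639+1/64) = 1.9994 N/mm; parallel with C: k_eq = 1.9994+2.3716 = 4.371 N/mm
δ = F/k_eq = 111/4.371 = 25.394 mm

25.4 mm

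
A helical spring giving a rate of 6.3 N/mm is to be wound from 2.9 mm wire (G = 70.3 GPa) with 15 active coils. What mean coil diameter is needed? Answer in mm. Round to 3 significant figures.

18.7 mm

D = (Gd⁴/(8N_a·k))^(1/3) = (70.3×10³·2.9⁴/(8·15·6.3))^(1/3)
  = (6576.96)^(1/3) = 18.7359 mm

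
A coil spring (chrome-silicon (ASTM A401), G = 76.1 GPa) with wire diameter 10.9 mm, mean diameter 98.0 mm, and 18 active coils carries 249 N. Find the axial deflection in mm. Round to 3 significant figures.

31.4 mm

k = Gd⁴/(8D³N_a) = (76.1×10³)(10.9⁴)/(8·98.0³·18) = 7.9259 N/mm
δ = F/k = 249 / 7.9259 = 31.416 mm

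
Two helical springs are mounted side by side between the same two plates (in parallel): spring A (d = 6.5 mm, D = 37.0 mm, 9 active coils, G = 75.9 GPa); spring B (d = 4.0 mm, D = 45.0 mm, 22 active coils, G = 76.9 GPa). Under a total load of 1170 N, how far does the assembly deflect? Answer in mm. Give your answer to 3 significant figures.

30.5 mm

k_A = Gd⁴/(8D³N_a) = (75.9×10³)(6.5⁴)/(8·37.0³·9) = 37.15 N/mm
k_B = Gd⁴/(8D³N_a) = (76.9×10³)(4.0⁴)/(8·45.0³·22) = 1.2275 N/mm
Parallel: k_eq = 37.15 + 1.2275 = 38.377 N/mm
δ = F/k_eq = 1170/38.377 = 30.487 mm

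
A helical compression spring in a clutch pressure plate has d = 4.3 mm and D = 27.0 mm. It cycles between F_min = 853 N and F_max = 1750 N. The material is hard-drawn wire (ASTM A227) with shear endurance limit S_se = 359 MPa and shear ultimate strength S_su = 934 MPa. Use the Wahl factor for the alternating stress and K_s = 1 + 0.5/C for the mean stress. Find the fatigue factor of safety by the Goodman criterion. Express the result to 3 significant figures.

0.379

C = D/d = 27.0/4.3 = 6.2791; K_W = (4C−1)/(4C−4)+0.615/C = 1.2400; K_s = 1+0.5/C = 1.0796
F_a = (F_max−F_min)/2 = 448.5 N; F_m = (F_max+F_min)/2 = 1301.5 N
τ_a = K_W·8F_aD/(πd³) = 1.2400 × 387.85 = 480.94 MPa
τ_m = K_s·8F_mD/(πd³) = 1.0796 × 1125.5 = 1215.1 MPa
Goodman: 1/n_f = τ_a/S_se + τ_m/S_su = 480.94/359 + 1215.1/934 = 1.33966 + 1.30098 = 2.6406
n_f = 1/2.6406 = 0.3787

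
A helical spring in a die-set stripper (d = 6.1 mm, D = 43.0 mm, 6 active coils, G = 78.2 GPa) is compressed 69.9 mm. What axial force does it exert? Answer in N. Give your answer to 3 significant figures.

k = Gd⁴/(8D³N_a) = (78.2×10³)(6.1⁴)/(8·43.0³·6) = 28.371 N/mm
F = k·δ = 28.371 × 69.9 = 1983.2 N

1980 N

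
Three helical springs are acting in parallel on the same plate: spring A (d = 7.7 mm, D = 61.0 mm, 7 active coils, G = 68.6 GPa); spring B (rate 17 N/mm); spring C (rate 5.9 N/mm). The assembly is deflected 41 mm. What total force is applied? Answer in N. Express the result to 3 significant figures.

1720 N

k_A = Gd⁴/(8D³N_a) = (68.6×10³)(7.7⁴)/(8·61.0³·7) = 18.972 N/mm
Parallel: k_eq = 18.972 + 17 + 5.9 = 41.872 N/mm
F = k_eq·δ = 41.872·41 = 1716.7 N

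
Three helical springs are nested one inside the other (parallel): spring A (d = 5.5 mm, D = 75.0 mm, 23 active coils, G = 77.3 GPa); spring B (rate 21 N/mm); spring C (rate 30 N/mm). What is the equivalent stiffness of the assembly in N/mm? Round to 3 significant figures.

51.9 N/mm

k_A = Gd⁴/(8D³N_a) = (77.3×10³)(5.5⁴)/(8·75.0³·23) = 0.91123 N/mm
Parallel: k_eq = 0.91123 + 21 + 30 = 51.911 N/mm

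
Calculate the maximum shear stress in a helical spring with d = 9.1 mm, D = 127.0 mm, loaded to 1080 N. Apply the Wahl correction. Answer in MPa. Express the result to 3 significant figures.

Spring index C = D/d = 127.0/9.1 = 13.9560
K_W = (4C−1)/(4C−4) + 0.615/C = 54.824/51.824 + 0.0441 = 1.1020
τ₀ = 8FD/(πd³) = 8·1080·127.0/(π·9.1³) = 1.09728e+06/2367.4 = 463.49 MPa
τ_max = K·τ₀ = 1.1020 × 463.49 = 510.75 MPa

511 MPa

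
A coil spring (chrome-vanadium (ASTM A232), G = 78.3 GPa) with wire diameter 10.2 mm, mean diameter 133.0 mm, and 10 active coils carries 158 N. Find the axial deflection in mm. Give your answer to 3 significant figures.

k = Gd⁴/(8D³N_a) = (78.3×10³)(10.2⁴)/(8·133.0³·10) = 4.5032 N/mm
δ = F/k = 158 / 4.5032 = 35.086 mm

35.1 mm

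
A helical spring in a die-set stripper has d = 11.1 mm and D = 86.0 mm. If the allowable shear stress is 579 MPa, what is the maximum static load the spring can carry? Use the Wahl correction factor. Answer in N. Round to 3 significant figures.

C = D/d = 86.0/11.1 = 7.7477
K_W = (4C−1)/(4C−4) + 0.615/C = 29.991/26.991 + 0.0794 = 1.1905
τ_max = K·8FD/(πd³) → F_max = τ_allow·πd³/(8DK)
F_max = 579·π·11.1³/(8·86.0·1.1905) = 2.4877e+06/819.08 = 3037.2 N

3040 N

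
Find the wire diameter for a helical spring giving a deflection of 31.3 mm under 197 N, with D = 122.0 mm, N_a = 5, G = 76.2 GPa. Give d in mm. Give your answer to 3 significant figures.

8.80 mm

Required rate k = F/δ = 197/31.3 = 6.2939 N/mm
d = (8D³N_a·k / G)^(1/4) = (8·122.0³·5·6.2939 / (76.2×10³))^0.25
  = (5999.4)^0.25 = 8.8009 mm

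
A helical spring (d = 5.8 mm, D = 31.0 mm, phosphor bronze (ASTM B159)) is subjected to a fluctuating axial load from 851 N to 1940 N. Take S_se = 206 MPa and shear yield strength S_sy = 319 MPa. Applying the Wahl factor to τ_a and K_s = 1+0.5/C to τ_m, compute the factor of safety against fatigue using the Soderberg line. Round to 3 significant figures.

0.302

C = D/d = 31.0/5.8 = 5.3448; K_W = (4C−1)/(4C−4)+0.615/C = 1.2877; K_s = 1+0.5/C = 1.0935
F_a = (F_max−F_min)/2 = 544.5 N; F_m = (F_max+F_min)/2 = 1395.5 N
τ_a = K_W·8F_aD/(πd³) = 1.2877 × 220.3 = 283.68 MPa
τ_m = K_s·8F_mD/(πd³) = 1.0935 × 564.61 = 617.43 MPa
Soderberg: 1/n_f = τ_a/S_se + τ_m/S_sy = 283.68/206 + 617.43/319 = 1.37708 + 1.93551 = 3.3126
n_f = 1/3.3126 = 0.3019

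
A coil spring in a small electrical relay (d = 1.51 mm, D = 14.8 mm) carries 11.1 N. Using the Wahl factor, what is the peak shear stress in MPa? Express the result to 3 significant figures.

139 MPa

Spring index C = D/d = 14.8/1.51 = 9.8013
K_W = (4C−1)/(4C−4) + 0.615/C = 38.205/35.205 + 0.0627 = 1.1480
τ₀ = 8FD/(πd³) = 8·11.1·14.8/(π·1.51³) = 1314.24/10.816 = 121.5 MPa
τ_max = K·τ₀ = 1.1480 × 121.5 = 139.48 MPa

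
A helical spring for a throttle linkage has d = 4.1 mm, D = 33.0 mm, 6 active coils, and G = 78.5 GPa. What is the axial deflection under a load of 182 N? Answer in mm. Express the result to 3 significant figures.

k = Gd⁴/(8D³N_a) = (78.5×10³)(4.1⁴)/(8·33.0³·6) = 12.859 N/mm
δ = F/k = 182 / 12.859 = 14.153 mm

14.2 mm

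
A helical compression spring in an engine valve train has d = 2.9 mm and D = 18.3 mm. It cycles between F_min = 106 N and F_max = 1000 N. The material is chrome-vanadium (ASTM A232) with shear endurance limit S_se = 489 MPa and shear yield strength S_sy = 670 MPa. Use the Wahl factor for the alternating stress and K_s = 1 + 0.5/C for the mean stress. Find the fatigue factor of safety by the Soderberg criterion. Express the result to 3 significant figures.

C = D/d = 18.3/2.9 = 6.3103; K_W = (4C−1)/(4C−4)+0.615/C = 1.2387; K_s = 1+0.5/C = 1.0792
F_a = (F_max−F_min)/2 = 447 N; F_m = (F_max+F_min)/2 = 553 N
τ_a = K_W·8F_aD/(πd³) = 1.2387 × 854.09 = 1058 MPa
τ_m = K_s·8F_mD/(πd³) = 1.0792 × 1056.6 = 1140.4 MPa
Soderberg: 1/n_f = τ_a/S_se + τ_m/S_sy = 1058/489 + 1140.4/670 = 2.16351 + 1.70202 = 3.8655
n_f = 1/3.8655 = 0.2587

0.259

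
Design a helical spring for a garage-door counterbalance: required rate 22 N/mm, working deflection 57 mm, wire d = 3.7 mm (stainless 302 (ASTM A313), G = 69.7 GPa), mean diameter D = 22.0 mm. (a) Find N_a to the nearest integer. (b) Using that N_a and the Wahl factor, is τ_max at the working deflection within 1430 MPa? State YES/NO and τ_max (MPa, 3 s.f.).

(a) 7 coils; (b) NO, τ_max = 1730 MPa

N_a = Gd⁴/(8D³k) = (69.7×10³)(3.7⁴)/(8·22.0³·22) = 6.97 → N_a = 7
Actual rate k = Gd⁴/(8D³·7) = 21.907 N/mm
Working load F = kδ = 21.907·57 = 1248.7 N
C = 22.0/3.7 = 5.9459; K_W = (4C−1)/(4C−4)+0.615/C = 1.2551
τ_max = K_W·8FD/(πd³) = 1.2551·1381.1 = 1733.3 MPa
τ_max > 1430 MPa → exceeds allowable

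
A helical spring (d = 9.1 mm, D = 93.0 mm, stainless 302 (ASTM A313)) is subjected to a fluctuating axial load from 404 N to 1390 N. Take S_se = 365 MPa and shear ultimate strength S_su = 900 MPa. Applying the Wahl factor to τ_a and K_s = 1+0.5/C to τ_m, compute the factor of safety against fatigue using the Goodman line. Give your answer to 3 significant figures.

1.23

C = D/d = 93.0/9.1 = 10.2198; K_W = (4C−1)/(4C−4)+0.615/C = 1.1415; K_s = 1+0.5/C = 1.0489
F_a = (F_max−F_min)/2 = 493 N; F_m = (F_max+F_min)/2 = 897 N
τ_a = K_W·8F_aD/(πd³) = 1.1415 × 154.93 = 176.86 MPa
τ_m = K_s·8F_mD/(πd³) = 1.0489 × 281.9 = 295.69 MPa
Goodman: 1/n_f = τ_a/S_se + τ_m/S_su = 176.86/365 + 295.69/900 = 0.48455 + 0.32854 = 0.81309
n_f = 1/0.81309 = 1.23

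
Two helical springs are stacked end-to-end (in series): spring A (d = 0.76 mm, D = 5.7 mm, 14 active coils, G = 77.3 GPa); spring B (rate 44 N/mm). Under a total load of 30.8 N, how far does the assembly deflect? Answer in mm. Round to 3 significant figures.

25.5 mm

k_A = Gd⁴/(8D³N_a) = (77.3×10³)(0.76⁴)/(8·5.7³·14) = 1.2433 N/mm
Series: 1/k_eq = 1/1.2433 + 1/44 = 0.82701; k_eq = 1.2092 N/mm
δ = F/k_eq = 30.8/1.2092 = 25.472 mm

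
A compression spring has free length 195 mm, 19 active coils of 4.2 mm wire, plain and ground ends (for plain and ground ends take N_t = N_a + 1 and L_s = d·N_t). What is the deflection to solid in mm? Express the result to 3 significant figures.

111 mm

N_t = 20; L_s = 4.2·20 = 84 mm
δ_solid = L₀ − L_s = 195 − 84 = 111 mm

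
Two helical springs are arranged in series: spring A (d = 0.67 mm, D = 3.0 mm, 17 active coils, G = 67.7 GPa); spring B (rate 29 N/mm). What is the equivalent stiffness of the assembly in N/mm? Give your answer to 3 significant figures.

k_A = Gd⁴/(8D³N_a) = (67.7×10³)(0.67⁴)/(8·3.0³·17) = 3.7152 N/mm
Series: 1/k_eq = 1/3.7152 + 1/29 = 0.30365; k_eq = 3.2933 N/mm

3.29 N/mm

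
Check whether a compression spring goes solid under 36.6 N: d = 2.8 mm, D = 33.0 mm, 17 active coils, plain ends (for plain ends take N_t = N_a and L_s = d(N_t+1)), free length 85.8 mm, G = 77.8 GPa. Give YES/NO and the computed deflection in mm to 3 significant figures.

k = Gd⁴/(8D³N_a) = (77.8×10³)(2.8⁴)/(8·33.0³·17) = 0.97843 N/mm
N_t = 17; L_s = 2.8·18 = 50.4 mm; δ_solid = L₀ − L_s = 85.8 − 50.4 = 35.4 mm
δ = F/k = 36.6/0.97843 = 37.407 mm
δ ≥ δ_solid → spring goes solid

YES, δ = 37.4 mm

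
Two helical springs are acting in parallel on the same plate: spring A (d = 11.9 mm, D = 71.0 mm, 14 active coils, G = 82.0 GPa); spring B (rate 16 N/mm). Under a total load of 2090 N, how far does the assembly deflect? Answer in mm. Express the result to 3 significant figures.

36.7 mm

k_A = Gd⁴/(8D³N_a) = (82.0×10³)(11.9⁴)/(8·71.0³·14) = 41.021 N/mm
Parallel: k_eq = 41.021 + 16 = 57.021 N/mm
δ = F/k_eq = 2090/57.021 = 36.653 mm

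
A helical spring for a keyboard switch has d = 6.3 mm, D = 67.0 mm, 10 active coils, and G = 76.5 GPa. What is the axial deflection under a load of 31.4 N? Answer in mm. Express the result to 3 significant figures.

6.27 mm

k = Gd⁴/(8D³N_a) = (76.5×10³)(6.3⁴)/(8·67.0³·10) = 5.0085 N/mm
δ = F/k = 31.4 / 5.0085 = 6.2693 mm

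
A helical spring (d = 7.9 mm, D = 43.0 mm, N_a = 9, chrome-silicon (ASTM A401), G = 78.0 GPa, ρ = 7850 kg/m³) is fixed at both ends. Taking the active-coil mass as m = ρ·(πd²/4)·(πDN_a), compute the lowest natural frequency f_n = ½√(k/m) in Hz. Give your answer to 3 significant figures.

k = Gd⁴/(8D³N_a) = (78.0×10³)(7.9⁴)/(8·43.0³·9) = 53.072 N/mm = 53072 N/m
Wire length L = πDN_a = π·43.0·9 = 1215.8 mm
m = ρ·(πd²/4)·L = 7850 × 49.017×10⁻⁶ m² × 1.2158 m = 0.46782 kg
f_n = ½√(k/m) = 0.5·√(53072/0.46782) = 0.5·√(1.1345e+05) = 168.41 Hz

168 Hz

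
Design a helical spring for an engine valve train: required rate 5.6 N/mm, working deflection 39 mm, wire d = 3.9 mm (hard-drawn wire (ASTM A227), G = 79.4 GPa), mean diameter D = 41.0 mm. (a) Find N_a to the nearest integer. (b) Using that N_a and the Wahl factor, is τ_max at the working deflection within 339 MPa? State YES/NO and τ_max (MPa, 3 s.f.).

(a) 6 coils; (b) NO, τ_max = 433 MPa

N_a = Gd⁴/(8D³k) = (79.4×10³)(3.9⁴)/(8·41.0³·5.6) = 5.949 → N_a = 6
Actual rate k = Gd⁴/(8D³·6) = 5.5525 N/mm
Working load F = kδ = 5.5525·39 = 216.55 N
C = 41.0/3.9 = 10.5128; K_W = (4C−1)/(4C−4)+0.615/C = 1.1373
τ_max = K_W·8FD/(πd³) = 1.1373·381.14 = 433.48 MPa
τ_max > 339 MPa → exceeds allowable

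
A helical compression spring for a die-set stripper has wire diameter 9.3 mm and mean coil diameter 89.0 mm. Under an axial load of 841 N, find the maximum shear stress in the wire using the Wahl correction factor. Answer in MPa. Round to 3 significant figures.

Spring index C = D/d = 89.0/9.3 = 9.5699
K_W = (4C−1)/(4C−4) + 0.615/C = 37.280/34.280 + 0.0643 = 1.1518
τ₀ = 8FD/(πd³) = 8·841·89.0/(π·9.3³) = 598792/2527 = 236.96 MPa
τ_max = K·τ₀ = 1.1518 × 236.96 = 272.93 MPa

273 MPa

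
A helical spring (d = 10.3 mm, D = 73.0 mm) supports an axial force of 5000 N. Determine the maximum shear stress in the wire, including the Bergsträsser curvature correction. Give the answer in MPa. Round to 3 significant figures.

1020 MPa

Spring index C = D/d = 73.0/10.3 = 7.0874
K_B = (4C+2)/(4C−3) = 30.350/25.350 = 1.1972
τ₀ = 8FD/(πd³) = 8·5000·73.0/(π·10.3³) = 2.92e+06/3432.9 = 850.59 MPa
τ_max = K·τ₀ = 1.1972 × 850.59 = 1018.4 MPa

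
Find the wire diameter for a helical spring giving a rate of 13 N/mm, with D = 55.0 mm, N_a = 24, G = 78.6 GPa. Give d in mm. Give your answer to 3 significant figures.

8.53 mm

d = (8D³N_a·k / G)^(1/4) = (8·55.0³·24·13 / (78.6×10³))^0.25
  = (5283.4)^0.25 = 8.5257 mm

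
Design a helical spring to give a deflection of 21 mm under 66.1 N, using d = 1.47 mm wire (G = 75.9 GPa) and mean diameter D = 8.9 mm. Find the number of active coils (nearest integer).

20

Required rate k = F/δ = 66.1/21 = 3.1476 N/mm
N_a = Gd⁴/(8D³k) = (75.9×10³ × 1.47⁴)/(8 × 8.9³ × 3.1476)
    = 354414 / 17751.8 = 19.96 → 20 coils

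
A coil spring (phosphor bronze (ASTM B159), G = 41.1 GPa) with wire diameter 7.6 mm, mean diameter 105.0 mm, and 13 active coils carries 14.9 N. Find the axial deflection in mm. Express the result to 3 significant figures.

k = Gd⁴/(8D³N_a) = (41.1×10³)(7.6⁴)/(8·105.0³·13) = 1.1389 N/mm
δ = F/k = 14.9 / 1.1389 = 13.083 mm

13.1 mm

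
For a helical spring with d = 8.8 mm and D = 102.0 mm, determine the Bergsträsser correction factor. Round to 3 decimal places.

1.115

C = D/d = 102.0/8.8 = 11.5909
K_B = (4C+2)/(4C−3) = 48.364/43.364 = 1.1153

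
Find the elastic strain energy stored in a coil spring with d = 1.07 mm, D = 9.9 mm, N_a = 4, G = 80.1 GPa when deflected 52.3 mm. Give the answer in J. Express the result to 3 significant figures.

4.62 J

k = Gd⁴/(8D³N_a) = (80.1×10³)(1.07⁴)/(8·9.9³·4) = 3.3815 N/mm
U = ½kδ² = 0.5 × 3.3815 × 52.3² = 4624.7 N·mm = 4.6247 J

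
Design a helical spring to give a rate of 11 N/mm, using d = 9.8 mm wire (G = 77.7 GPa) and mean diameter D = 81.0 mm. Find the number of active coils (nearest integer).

15

N_a = Gd⁴/(8D³k) = (77.7×10³ × 9.8⁴)/(8 × 81.0³ × 11)
    = 7.1668e+08 / 4.67668e+07 = 15.32 → 15 coils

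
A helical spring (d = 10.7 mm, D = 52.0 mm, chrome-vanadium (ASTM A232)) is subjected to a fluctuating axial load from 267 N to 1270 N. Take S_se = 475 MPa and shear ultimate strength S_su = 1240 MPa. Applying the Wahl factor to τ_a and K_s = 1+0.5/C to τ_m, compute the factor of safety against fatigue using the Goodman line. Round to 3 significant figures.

C = D/d = 52.0/10.7 = 4.8598; K_W = (4C−1)/(4C−4)+0.615/C = 1.3209; K_s = 1+0.5/C = 1.1029
F_a = (F_max−F_min)/2 = 501.5 N; F_m = (F_max+F_min)/2 = 768.5 N
τ_a = K_W·8F_aD/(πd³) = 1.3209 × 54.208 = 71.601 MPa
τ_m = K_s·8F_mD/(πd³) = 1.1029 × 83.068 = 91.615 MPa
Goodman: 1/n_f = τ_a/S_se + τ_m/S_su = 71.601/475 + 91.615/1240 = 0.15074 + 0.07388 = 0.22462
n_f = 1/0.22462 = 4.452

4.45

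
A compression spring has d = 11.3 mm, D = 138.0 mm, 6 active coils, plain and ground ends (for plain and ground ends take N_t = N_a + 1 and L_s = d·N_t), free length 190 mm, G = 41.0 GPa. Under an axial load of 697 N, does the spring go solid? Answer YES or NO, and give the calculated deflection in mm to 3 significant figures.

YES, δ = 132 mm

k = Gd⁴/(8D³N_a) = (41.0×10³)(11.3⁴)/(8·138.0³·6) = 5.2993 N/mm
N_t = 7; L_s = 11.3·7 = 79.1 mm; δ_solid = L₀ − L_s = 190 − 79.1 = 110.9 mm
δ = F/k = 697/5.2993 = 131.53 mm
δ ≥ δ_solid → spring goes solid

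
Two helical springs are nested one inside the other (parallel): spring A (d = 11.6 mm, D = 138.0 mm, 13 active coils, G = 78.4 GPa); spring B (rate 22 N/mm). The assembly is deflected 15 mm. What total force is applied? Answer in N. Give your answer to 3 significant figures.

k_A = Gd⁴/(8D³N_a) = (78.4×10³)(11.6⁴)/(8·138.0³·13) = 5.1937 N/mm
Parallel: k_eq = 5.1937 + 22 = 27.194 N/mm
F = k_eq·δ = 27.194·15 = 407.91 N

408 N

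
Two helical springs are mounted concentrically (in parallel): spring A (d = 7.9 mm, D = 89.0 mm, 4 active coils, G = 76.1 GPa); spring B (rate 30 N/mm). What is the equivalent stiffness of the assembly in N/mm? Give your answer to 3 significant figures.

43.1 N/mm

k_A = Gd⁴/(8D³N_a) = (76.1×10³)(7.9⁴)/(8·89.0³·4) = 13.139 N/mm
Parallel: k_eq = 13.139 + 30 = 43.139 N/mm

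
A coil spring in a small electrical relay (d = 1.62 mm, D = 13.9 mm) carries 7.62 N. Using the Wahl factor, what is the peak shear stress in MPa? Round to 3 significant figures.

Spring index C = D/d = 13.9/1.62 = 8.5802
K_W = (4C−1)/(4C−4) + 0.615/C = 33.321/30.321 + 0.0717 = 1.1706
τ₀ = 8FD/(πd³) = 8·7.62·13.9/(π·1.62³) = 847.344/13.357 = 63.44 MPa
τ_max = K·τ₀ = 1.1706 × 63.44 = 74.264 MPa

74.3 MPa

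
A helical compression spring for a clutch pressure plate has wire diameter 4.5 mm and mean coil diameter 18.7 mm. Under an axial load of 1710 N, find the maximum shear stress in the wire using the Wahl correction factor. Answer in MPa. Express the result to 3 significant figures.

1240 MPa

Spring index C = D/d = 18.7/4.5 = 4.1556
K_W = (4C−1)/(4C−4) + 0.615/C = 15.622/12.622 + 0.1480 = 1.3857
τ₀ = 8FD/(πd³) = 8·1710·18.7/(π·4.5³) = 255816/286.28 = 893.59 MPa
τ_max = K·τ₀ = 1.3857 × 893.59 = 1238.2 MPa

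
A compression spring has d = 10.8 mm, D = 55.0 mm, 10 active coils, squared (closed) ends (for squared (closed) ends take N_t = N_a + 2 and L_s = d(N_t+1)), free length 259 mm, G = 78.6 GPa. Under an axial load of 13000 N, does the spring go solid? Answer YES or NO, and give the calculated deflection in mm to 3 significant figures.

YES, δ = 162 mm

k = Gd⁴/(8D³N_a) = (78.6×10³)(10.8⁴)/(8·55.0³·10) = 80.341 N/mm
N_t = 12; L_s = 10.8·13 = 140.4 mm; δ_solid = L₀ − L_s = 259 − 140.4 = 118.6 mm
δ = F/k = 13000/80.341 = 161.81 mm
δ ≥ δ_solid → spring goes solid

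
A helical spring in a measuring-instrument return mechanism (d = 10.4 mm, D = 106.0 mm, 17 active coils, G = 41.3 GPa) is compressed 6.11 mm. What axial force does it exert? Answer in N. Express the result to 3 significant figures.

k = Gd⁴/(8D³N_a) = (41.3×10³)(10.4⁴)/(8·106.0³·17) = 2.9828 N/mm
F = k·δ = 2.9828 × 6.11 = 18.225 N

18.2 N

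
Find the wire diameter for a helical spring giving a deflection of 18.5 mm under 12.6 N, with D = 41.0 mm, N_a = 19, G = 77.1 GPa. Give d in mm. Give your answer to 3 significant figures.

3.10 mm

Required rate k = F/δ = 12.6/18.5 = 0.68108 N/mm
d = (8D³N_a·k / G)^(1/4) = (8·41.0³·19·0.68108 / (77.1×10³))^0.25
  = (92.542)^0.25 = 3.1016 mm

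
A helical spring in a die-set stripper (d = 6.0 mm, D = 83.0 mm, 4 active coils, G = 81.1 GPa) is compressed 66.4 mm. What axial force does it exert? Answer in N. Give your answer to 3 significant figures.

381 N

k = Gd⁴/(8D³N_a) = (81.1×10³)(6.0⁴)/(8·83.0³·4) = 5.7444 N/mm
F = k·δ = 5.7444 × 66.4 = 381.43 N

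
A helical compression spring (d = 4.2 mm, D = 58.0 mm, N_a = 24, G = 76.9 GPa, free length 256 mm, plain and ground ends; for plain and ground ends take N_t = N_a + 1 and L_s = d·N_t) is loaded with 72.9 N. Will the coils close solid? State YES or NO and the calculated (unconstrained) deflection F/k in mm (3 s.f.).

NO, δ = 114 mm

k = Gd⁴/(8D³N_a) = (76.9×10³)(4.2⁴)/(8·58.0³·24) = 0.63876 N/mm
N_t = 25; L_s = 4.2·25 = 105 mm; δ_solid = L₀ − L_s = 256 − 105 = 151 mm
δ = F/k = 72.9/0.63876 = 114.13 mm
δ < δ_solid → spring does not go solid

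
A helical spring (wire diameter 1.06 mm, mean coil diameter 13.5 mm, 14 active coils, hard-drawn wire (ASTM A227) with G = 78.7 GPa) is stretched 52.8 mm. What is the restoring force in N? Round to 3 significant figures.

k = Gd⁴/(8D³N_a) = (78.7×10³)(1.06⁴)/(8·13.5³·14) = 0.36056 N/mm
F = k·δ = 0.36056 × 52.8 = 19.038 N

19.0 N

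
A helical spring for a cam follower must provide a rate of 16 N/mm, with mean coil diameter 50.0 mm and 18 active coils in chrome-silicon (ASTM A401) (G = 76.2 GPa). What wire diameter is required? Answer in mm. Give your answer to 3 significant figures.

7.84 mm

d = (8D³N_a·k / G)^(1/4) = (8·50.0³·18·16 / (76.2×10³))^0.25
  = (3779.5)^0.25 = 7.8408 mm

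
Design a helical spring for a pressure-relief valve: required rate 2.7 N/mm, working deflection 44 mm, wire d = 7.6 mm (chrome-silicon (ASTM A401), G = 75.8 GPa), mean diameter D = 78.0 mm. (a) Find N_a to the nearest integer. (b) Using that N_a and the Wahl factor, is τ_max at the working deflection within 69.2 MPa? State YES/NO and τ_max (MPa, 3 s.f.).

N_a = Gd⁴/(8D³k) = (75.8×10³)(7.6⁴)/(8·78.0³·2.7) = 24.67 → N_a = 25
Actual rate k = Gd⁴/(8D³·25) = 2.6645 N/mm
Working load F = kδ = 2.6645·44 = 117.24 N
C = 78.0/7.6 = 10.2632; K_W = (4C−1)/(4C−4)+0.615/C = 1.1409
τ_max = K_W·8FD/(πd³) = 1.1409·53.046 = 60.52 MPa
τ_max ≤ 69.2 MPa → acceptable

(a) 25 coils; (b) YES, τ_max = 60.5 MPa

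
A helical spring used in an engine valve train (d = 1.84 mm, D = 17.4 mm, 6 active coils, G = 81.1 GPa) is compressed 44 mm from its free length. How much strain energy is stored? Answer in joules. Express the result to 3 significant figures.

3.56 J

k = Gd⁴/(8D³N_a) = (81.1×10³)(1.84⁴)/(8·17.4³·6) = 3.6762 N/mm
U = ½kδ² = 0.5 × 3.6762 × 44² = 3558.6 N·mm = 3.5586 J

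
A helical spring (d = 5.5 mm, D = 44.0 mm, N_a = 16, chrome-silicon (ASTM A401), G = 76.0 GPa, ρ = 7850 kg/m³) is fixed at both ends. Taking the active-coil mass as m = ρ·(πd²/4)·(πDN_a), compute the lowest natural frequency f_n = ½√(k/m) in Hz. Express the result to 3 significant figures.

62.2 Hz

k = Gd⁴/(8D³N_a) = (76.0×10³)(5.5⁴)/(8·44.0³·16) = 6.3782 N/mm = 6378.2 N/m
Wire length L = πDN_a = π·44.0·16 = 2211.7 mm
m = ρ·(πd²/4)·L = 7850 × 23.758×10⁻⁶ m² × 2.2117 m = 0.41248 kg
f_n = ½√(k/m) = 0.5·√(6378.2/0.41248) = 0.5·√(15463) = 62.175 Hz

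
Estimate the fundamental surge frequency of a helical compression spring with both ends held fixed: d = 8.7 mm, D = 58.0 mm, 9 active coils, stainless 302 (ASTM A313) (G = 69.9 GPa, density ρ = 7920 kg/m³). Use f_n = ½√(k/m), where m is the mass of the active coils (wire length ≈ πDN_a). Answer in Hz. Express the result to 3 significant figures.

96.1 Hz

k = Gd⁴/(8D³N_a) = (69.9×10³)(8.7⁴)/(8·58.0³·9) = 28.506 N/mm = 28506 N/m
Wire length L = πDN_a = π·58.0·9 = 1639.9 mm
m = ρ·(πd²/4)·L = 7920 × 59.447×10⁻⁶ m² × 1.6399 m = 0.7721 kg
f_n = ½√(k/m) = 0.5·√(28506/0.7721) = 0.5·√(36920) = 96.073 Hz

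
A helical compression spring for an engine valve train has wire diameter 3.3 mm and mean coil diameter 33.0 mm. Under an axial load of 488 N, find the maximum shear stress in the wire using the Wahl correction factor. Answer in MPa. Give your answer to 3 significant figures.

Spring index C = D/d = 33.0/3.3 = 10.0000
K_W = (4C−1)/(4C−4) + 0.615/C = 39.000/36.000 + 0.0615 = 1.1448
τ₀ = 8FD/(πd³) = 8·488·33.0/(π·3.3³) = 128832/112.9 = 1141.1 MPa
τ_max = K·τ₀ = 1.1448 × 1141.1 = 1306.4 MPa

1310 MPa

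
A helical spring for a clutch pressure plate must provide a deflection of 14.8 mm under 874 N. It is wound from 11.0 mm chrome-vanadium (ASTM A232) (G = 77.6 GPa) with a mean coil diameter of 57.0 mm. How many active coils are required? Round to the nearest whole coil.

Required rate k = F/δ = 874/14.8 = 59.054 N/mm
N_a = Gd⁴/(8D³k) = (77.6×10³ × 11.0⁴)/(8 × 57.0³ × 59.054)
    = 1.13614e+09 / 8.74912e+07 = 12.99 → 13 coils

13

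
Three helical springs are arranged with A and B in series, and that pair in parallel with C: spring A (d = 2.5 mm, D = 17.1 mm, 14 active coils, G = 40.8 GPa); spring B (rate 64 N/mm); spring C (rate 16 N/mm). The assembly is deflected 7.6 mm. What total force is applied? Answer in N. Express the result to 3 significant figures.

k_A = Gd⁴/(8D³N_a) = (40.8×10³)(2.5⁴)/(8·17.1³·14) = 2.8459 N/mm
Springs A,B series: k_AB = 1/(1/2.8459+1/64) = 2.7247 N/mm; parallel with C: k_eq = 2.7247+16 = 18.725 N/mm
F = k_eq·δ = 18.725·7.6 = 142.31 N

142 N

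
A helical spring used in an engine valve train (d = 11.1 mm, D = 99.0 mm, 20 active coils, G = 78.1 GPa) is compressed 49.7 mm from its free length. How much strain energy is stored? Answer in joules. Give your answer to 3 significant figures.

9.43 J

k = Gd⁴/(8D³N_a) = (78.1×10³)(11.1⁴)/(8·99.0³·20) = 7.6369 N/mm
U = ½kδ² = 0.5 × 7.6369 × 49.7² = 9431.9 N·mm = 9.4319 J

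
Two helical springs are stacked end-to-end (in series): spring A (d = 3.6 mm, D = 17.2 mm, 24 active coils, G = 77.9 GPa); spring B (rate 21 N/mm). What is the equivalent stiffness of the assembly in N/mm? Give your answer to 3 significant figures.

8.18 N/mm

k_A = Gd⁴/(8D³N_a) = (77.9×10³)(3.6⁴)/(8·17.2³·24) = 13.392 N/mm
Series: 1/k_eq = 1/13.392 + 1/21 = 0.12229; k_eq = 8.1774 N/mm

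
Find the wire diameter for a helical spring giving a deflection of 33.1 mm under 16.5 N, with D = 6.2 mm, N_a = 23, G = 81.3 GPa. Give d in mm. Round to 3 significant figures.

0.720 mm

Required rate k = F/δ = 16.5/33.1 = 0.49849 N/mm
d = (8D³N_a·k / G)^(1/4) = (8·6.2³·23·0.49849 / (81.3×10³))^0.25
  = (0.26888)^0.25 = 0.7201 mm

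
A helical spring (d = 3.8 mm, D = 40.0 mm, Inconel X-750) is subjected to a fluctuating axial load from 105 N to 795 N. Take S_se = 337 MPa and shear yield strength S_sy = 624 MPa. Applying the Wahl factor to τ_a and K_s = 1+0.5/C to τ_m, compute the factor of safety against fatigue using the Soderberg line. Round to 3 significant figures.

C = D/d = 40.0/3.8 = 10.5263; K_W = (4C−1)/(4C−4)+0.615/C = 1.1372; K_s = 1+0.5/C = 1.0475
F_a = (F_max−F_min)/2 = 345 N; F_m = (F_max+F_min)/2 = 450 N
τ_a = K_W·8F_aD/(πd³) = 1.1372 × 640.43 = 728.26 MPa
τ_m = K_s·8F_mD/(πd³) = 1.0475 × 835.34 = 875.02 MPa
Soderberg: 1/n_f = τ_a/S_se + τ_m/S_sy = 728.26/337 + 875.02/624 = 2.16102 + 1.40227 = 3.5633
n_f = 1/3.5633 = 0.2806

0.281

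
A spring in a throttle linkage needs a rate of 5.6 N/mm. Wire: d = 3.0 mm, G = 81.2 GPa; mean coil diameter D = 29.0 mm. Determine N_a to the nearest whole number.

N_a = Gd⁴/(8D³k) = (81.2×10³ × 3.0⁴)/(8 × 29.0³ × 5.6)
    = 6.5772e+06 / 1.09263e+06 = 6.02 → 6 coils

6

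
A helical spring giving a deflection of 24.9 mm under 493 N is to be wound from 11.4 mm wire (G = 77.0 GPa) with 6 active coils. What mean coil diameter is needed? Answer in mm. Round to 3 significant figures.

111 mm

Required rate k = F/δ = 493/24.9 = 19.799 N/mm
D = (Gd⁴/(8N_a·k))^(1/3) = (77.0×10³·11.4⁴/(8·6·19.799))^(1/3)
  = (1.36843e+06)^(1/3) = 111.0215 mm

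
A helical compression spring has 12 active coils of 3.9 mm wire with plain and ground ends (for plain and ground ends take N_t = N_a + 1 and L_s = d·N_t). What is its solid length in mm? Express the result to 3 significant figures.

plain and ground ends: N_t = N_a + 1 = 12 + 1 = 13
L_s = d·N_t = 3.9 × 13 = 50.7 mm

50.7 mm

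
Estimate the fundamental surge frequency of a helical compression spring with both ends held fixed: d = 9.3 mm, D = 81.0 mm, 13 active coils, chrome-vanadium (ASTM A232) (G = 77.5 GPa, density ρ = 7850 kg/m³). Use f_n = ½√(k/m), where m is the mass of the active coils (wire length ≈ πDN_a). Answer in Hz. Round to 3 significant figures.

k = Gd⁴/(8D³N_a) = (77.5×10³)(9.3⁴)/(8·81.0³·13) = 10.489 N/mm = 10489 N/m
Wire length L = πDN_a = π·81.0·13 = 3308.1 mm
m = ρ·(πd²/4)·L = 7850 × 67.929×10⁻⁶ m² × 3.3081 m = 1.764 kg
f_n = ½√(k/m) = 0.5·√(10489/1.764) = 0.5·√(5946.2) = 38.556 Hz

38.6 Hz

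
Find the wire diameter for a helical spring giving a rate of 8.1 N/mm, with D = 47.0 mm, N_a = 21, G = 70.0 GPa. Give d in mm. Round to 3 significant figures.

d = (8D³N_a·k / G)^(1/4) = (8·47.0³·21·8.1 / (70.0×10³))^0.25
  = (2018.3)^0.25 = 6.7027 mm

6.70 mm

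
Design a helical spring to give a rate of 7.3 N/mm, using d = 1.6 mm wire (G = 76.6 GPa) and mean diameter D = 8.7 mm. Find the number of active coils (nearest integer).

13

N_a = Gd⁴/(8D³k) = (76.6×10³ × 1.6⁴)/(8 × 8.7³ × 7.3)
    = 502006 / 38456.6 = 13.05 → 13 coils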